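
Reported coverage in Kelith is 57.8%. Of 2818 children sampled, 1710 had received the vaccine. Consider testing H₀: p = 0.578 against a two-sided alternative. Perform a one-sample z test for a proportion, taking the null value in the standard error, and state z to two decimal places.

p̂ = 1710/2818 = 0.6068.
SE = √(p₀(1−p₀)/n) = √(0.24392/2818) = 0.0093.
z = (0.6068 − 0.578)/0.0093 = 0.0288/0.0093 = 3.10.

z = 3.10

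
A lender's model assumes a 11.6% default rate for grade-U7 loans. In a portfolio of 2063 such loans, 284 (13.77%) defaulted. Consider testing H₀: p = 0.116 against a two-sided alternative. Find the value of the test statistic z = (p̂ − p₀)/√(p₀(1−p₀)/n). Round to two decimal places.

z = 3.07

p̂ = 284/2063 ≈ 0.13766.
SE = √(p₀(1−p₀)/n) = √(0.10254/2063) = 0.00705.
z = (0.13766 − 0.116)/0.00705 = 0.02166/0.00705 = 3.07.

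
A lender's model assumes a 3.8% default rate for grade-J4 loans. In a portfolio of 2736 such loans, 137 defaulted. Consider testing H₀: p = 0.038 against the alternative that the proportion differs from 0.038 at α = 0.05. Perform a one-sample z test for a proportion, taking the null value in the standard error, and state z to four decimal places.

z = 3.3029

p̂ = 137/2736 = 0.0500731.
SE = √(p₀(1−p₀)/n) = √(0.036556/2736) = 0.0036553.
z = (0.0500731 − 0.038)/0.0036553 = 0.0120731/0.0036553 = 3.3029.
Two-sided p-value ≈ 2·Φ(−3.303) = 0.0010; since p < α = 0.05, reject H₀.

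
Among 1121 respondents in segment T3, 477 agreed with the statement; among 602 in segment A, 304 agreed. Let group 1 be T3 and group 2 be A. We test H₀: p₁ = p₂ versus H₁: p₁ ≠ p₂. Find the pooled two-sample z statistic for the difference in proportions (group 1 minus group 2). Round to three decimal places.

z = -3.159

p̂₁ = 477/1121 ≈ 0.425513, p̂₂ = 304/602 ≈ 0.504983.
Pooled p̂ = (477+304)/(1121+602) = 781/1723 = 0.453279.
SE = √(0.247817 × 0.00255319) = 0.025154.
z = (0.425513 − 0.504983)/0.025154 = -0.079470/0.025154 = -3.159.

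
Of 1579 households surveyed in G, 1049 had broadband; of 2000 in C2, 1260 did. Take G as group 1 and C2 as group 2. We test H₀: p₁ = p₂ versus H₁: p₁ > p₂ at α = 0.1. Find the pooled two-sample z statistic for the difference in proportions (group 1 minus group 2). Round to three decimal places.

p̂₁ = 1049/1579 = 0.66434, p̂₂ = 1260/2000 = 0.63000.
Pooled p̂ = (1049+1260)/(1579+2000) = 2309/3579 = 0.64515.
SE = √(0.228931 × 0.00113331) = 0.01611.
z = (0.66434 − 0.63000)/0.01611 = 0.03434/0.01611 = 2.132.
p-value = P(Z > 2.132) ≈ 0.0165. With α = 0.1, reject H₀.

z = 2.132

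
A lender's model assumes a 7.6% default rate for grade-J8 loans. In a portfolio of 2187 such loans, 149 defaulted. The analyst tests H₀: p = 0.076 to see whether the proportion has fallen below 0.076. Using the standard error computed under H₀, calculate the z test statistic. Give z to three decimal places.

p̂ = 149/2187 = 0.068130.
SE = √(p₀(1−p₀)/n) = √(0.070224/2187) = 0.005667.
z = (0.068130 − 0.076)/0.005667 = -0.007870/0.005667 = -1.389.

z = -1.389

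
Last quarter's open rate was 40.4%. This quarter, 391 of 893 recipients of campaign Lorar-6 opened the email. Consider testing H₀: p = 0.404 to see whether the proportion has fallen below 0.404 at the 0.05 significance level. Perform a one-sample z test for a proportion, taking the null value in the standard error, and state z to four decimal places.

z = 2.0614

p̂ = 391/893 ≈ 0.437850.
Under H₀, SE = √(0.404·0.596/893) = √(0.000269635) = 0.016421.
z = (0.437850 − 0.404)/0.016421 = 0.033850/0.016421 = 2.0614.
p-value = P(Z < 2.061) ≈ 0.9804; since p > α = 0.05, fail to reject H₀.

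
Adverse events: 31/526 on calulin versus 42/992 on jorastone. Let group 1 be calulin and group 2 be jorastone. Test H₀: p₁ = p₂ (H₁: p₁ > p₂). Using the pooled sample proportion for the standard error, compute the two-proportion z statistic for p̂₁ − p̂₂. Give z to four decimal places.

p̂₁ = 31/526 ≈ 0.0589354, p̂₂ = 42/992 ≈ 0.0423387.
Pooled p̂ = (31+42)/(526+992) = 73/1518 = 0.0480896.
SE = √(p̂(1−p̂)(1/n₁+1/n₂)) = √(0.0480896·0.9519104·0.00290921) = √(0.000133175) = 0.0115401.
z = (0.0589354 − 0.0423387)/0.0115401 = 0.0165967/0.0115401 = 1.4382.

z = 1.4382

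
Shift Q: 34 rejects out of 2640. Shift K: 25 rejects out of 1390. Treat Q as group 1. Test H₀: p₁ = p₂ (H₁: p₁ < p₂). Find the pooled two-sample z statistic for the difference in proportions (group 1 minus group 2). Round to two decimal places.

p̂₁ = 34/2640 ≈ 0.0129, p̂₂ = 25/1390 ≈ 0.0180.
Pooled p̂ = (34+25)/(2640+1390) = 59/4030 = 0.0146.
SE = √(0.0144259 × 0.00109821) = 0.0040.
z = (0.0129 − 0.0180)/0.0040 = -0.0051/0.0040 = -1.28.
p-value = P(Z < -1.283) ≈ 0.0997.

z = -1.28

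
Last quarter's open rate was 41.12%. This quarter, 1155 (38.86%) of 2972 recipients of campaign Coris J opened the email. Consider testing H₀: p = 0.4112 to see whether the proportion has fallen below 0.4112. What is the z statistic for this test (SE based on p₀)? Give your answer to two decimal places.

p̂ = 1155/2972 ≈ 0.38863.
Standard error under H₀: √(0.4112×0.5888/2972) = 0.00903.
z = (0.38863 − 0.4112)/0.00903 = -0.02257/0.00903 = -2.50.
p-value = P(Z < -2.501) ≈ 0.0062.

z = -2.50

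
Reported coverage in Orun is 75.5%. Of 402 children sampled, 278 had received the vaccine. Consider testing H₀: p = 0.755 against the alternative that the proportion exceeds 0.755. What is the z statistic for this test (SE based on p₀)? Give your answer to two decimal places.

z = -2.96

p̂ = 278/402 ≈ 0.69154.
Standard error under H₀: √(0.755×0.245/402) = 0.02145.
z = (0.69154 − 0.755)/0.02145 = -0.06346/0.02145 = -2.96.
p-value = P(Z > -2.958) ≈ 0.9985.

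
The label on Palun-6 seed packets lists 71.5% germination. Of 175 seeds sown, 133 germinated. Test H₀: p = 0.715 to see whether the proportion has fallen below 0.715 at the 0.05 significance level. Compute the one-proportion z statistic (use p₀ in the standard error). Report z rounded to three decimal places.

z = 1.319

p̂ = 133/175 ≈ 0.76000.
Under H₀, SE = √(0.715·0.285/175) = √(0.00116443) = 0.03412.
z = (0.76000 − 0.715)/0.03412 = 0.04500/0.03412 = 1.319.
p-value = P(Z < 1.319) ≈ 0.9064; since p > α = 0.05, fail to reject H₀.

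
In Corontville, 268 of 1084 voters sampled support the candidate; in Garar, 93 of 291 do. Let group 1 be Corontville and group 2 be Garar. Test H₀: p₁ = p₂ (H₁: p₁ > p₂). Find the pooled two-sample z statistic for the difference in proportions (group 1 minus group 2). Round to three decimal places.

z = -2.491

p̂₁ = 268/1084 ≈ 0.24723, p̂₂ = 93/291 ≈ 0.31959.
Pooled p̂ = (268+93)/(1084+291) = 361/1375 = 0.26255.
SE = √(p̂(1−p̂)(1/n₁+1/n₂)) = √(0.26255·0.73745·0.00435894) = √(0.000843957) = 0.02905.
z = (0.24723 − 0.31959)/0.02905 = -0.07236/0.02905 = -2.491.
p-value = P(Z > -2.491) ≈ 0.9936.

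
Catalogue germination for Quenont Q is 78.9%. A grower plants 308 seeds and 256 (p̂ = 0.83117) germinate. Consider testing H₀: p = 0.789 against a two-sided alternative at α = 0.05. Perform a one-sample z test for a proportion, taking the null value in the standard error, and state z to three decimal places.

z = 1.814

p̂ = 256/308 ≈ 0.83117.
SE = √(p₀(1−p₀)/n) = √(0.16648/308) = 0.02325.
z = (0.83117 − 0.789)/0.02325 = 0.04217/0.02325 = 1.814.
p-value = 2·P(Z > 1.814) ≈ 0.0697. With α = 0.05, fail to reject H₀.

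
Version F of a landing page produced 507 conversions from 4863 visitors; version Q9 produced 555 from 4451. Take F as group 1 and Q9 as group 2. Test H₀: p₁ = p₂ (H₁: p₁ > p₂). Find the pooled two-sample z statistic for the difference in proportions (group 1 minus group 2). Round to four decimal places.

z = -3.0993

p̂₁ = 507/4863 = 0.104257, p̂₂ = 555/4451 = 0.124691.
Pooled p̂ = (507+555)/(4863+4451) = 1062/9314 = 0.114022.
SE = √(0.101021 × 0.000430303) = 0.006593.
z = (0.104257 − 0.124691)/0.006593 = -0.020434/0.006593 = -3.0993.
p-value = P(Z > -3.099) ≈ 0.9990.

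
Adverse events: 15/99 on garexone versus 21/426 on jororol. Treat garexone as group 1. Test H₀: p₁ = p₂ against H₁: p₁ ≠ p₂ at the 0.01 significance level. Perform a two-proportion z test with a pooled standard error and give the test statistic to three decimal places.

p̂₁ = 15/99 = 0.15152, p̂₂ = 21/426 = 0.04930.
Pooled p̂ = (15+21)/(99+426) = 36/525 = 0.06857.
SE = √(0.0638694 × 0.0124484) = 0.02820.
z = (0.15152 − 0.04930)/0.02820 = 0.10222/0.02820 = 3.625.
Two-sided p-value ≈ 2·Φ(−3.625) = 0.0003, so at α = 0.01 we reject H₀.

z = 3.625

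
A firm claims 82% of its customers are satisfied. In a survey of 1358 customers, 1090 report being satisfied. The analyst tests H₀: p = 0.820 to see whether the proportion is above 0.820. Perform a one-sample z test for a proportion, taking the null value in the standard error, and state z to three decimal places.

p̂ = 1090/1358 ≈ 0.802651.
Standard error under H₀: √(0.82×0.18/1358) = 0.010425.
z = (0.802651 − 0.82)/0.010425 = -0.017349/0.010425 = -1.664.
p-value = P(Z > -1.664) ≈ 0.9520.

z = -1.664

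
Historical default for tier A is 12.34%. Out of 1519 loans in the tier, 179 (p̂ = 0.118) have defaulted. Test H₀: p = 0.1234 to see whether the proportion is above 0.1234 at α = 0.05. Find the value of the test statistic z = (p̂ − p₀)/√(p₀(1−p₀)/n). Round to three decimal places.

z = -0.659

p̂ = 179/1519 = 0.11784.
SE = √(p₀(1−p₀)/n) = √(0.10817/1519) = 0.00844.
z = (0.11784 − 0.1234)/0.00844 = -0.00556/0.00844 = -0.659.
p-value = P(Z > -0.659) ≈ 0.7450. With α = 0.05, fail to reject H₀.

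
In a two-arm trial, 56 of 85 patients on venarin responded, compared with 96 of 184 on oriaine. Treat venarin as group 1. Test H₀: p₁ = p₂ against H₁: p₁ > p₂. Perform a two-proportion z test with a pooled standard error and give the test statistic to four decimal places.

p̂₁ = 56/85 ≈ 0.658824, p̂₂ = 96/184 ≈ 0.521739.
Pooled p̂ = (56+96)/(85+184) = 152/269 = 0.565056.
SE = √(0.245768 × 0.0171995) = 0.065016.
z = (0.658824 − 0.521739)/0.065016 = 0.137085/0.065016 = 2.1085.
p-value = P(Z > 2.108) ≈ 0.0175.

z = 2.1085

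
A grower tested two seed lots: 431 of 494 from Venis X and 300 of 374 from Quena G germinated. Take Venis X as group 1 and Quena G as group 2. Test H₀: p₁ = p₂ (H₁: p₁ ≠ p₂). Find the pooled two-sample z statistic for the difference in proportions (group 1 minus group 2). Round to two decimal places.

z = 2.81

p̂₁ = 431/494 = 0.87247, p̂₂ = 300/374 = 0.80214.
Pooled p̂ = (431+300)/(494+374) = 731/868 = 0.84217.
SE = √(0.132922 × 0.00469809) = 0.02499.
z = (0.87247 − 0.80214)/0.02499 = 0.07033/0.02499 = 2.81.
Two-sided p-value ≈ 2·Φ(−2.814) = 0.0049.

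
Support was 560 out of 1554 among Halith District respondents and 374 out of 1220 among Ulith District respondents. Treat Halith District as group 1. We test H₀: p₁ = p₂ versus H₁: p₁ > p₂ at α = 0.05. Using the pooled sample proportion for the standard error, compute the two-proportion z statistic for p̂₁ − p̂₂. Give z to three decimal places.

z = 2.976

p̂₁ = 560/1554 = 0.36036, p̂₂ = 374/1220 = 0.30656.
Pooled p̂ = (560+374)/(1554+1220) = 934/2774 = 0.33670.
SE = √(0.223332 × 0.00146317) = 0.01808.
z = (0.36036 − 0.30656)/0.01808 = 0.05380/0.01808 = 2.976.
p-value = P(Z > 2.976) ≈ 0.0015, so at α = 0.05 we reject H₀.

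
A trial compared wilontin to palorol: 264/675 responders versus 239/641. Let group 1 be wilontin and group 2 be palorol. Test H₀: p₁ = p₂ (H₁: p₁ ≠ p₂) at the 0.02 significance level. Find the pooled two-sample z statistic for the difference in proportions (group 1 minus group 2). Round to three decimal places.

z = 0.681

p̂₁ = 264/675 = 0.39111, p̂₂ = 239/641 = 0.37285.
Pooled p̂ = (264+239)/(675+641) = 503/1316 = 0.38222.
SE = √(p̂(1−p̂)(1/n₁+1/n₂)) = √(0.38222·0.61778·0.00304154) = √(0.000718192) = 0.02680.
z = (0.39111 − 0.37285)/0.02680 = 0.01826/0.02680 = 0.681.
p-value = 2·P(Z > 0.681) ≈ 0.4957. With α = 0.02, fail to reject H₀.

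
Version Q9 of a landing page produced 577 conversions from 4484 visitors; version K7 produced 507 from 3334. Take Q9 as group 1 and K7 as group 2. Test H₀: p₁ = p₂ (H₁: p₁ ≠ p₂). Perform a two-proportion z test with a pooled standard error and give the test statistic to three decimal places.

z = -2.960

p̂₁ = 577/4484 ≈ 0.128680, p̂₂ = 507/3334 ≈ 0.152070.
Pooled p̂ = (577+507)/(4484+3334) = 1084/7818 = 0.138654.
SE = √(0.119429 × 0.000522955) = 0.007903.
z = (0.128680 − 0.152070)/0.007903 = -0.023390/0.007903 = -2.960.
Two-sided p-value ≈ 2·Φ(−2.960) = 0.0031.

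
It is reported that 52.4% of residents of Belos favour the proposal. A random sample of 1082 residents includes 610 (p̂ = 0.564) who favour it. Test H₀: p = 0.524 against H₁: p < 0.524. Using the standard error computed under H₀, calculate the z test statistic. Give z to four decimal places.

z = 2.6194

p̂ = 610/1082 = 0.563771.
Standard error under H₀: √(0.524×0.476/1082) = 0.015183.
z = (0.563771 − 0.524)/0.015183 = 0.039771/0.015183 = 2.6194.
p-value = P(Z < 2.619) ≈ 0.9956.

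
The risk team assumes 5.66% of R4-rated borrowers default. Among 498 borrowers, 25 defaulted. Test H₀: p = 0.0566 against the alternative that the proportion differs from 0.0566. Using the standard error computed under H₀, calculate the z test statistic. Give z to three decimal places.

p̂ = 25/498 ≈ 0.05020.
Standard error under H₀: √(0.0566×0.9434/498) = 0.01035.
z = (0.05020 − 0.0566)/0.01035 = -0.00640/0.01035 = -0.618.
Two-sided p-value ≈ 2·Φ(−0.618) = 0.5366.

z = -0.618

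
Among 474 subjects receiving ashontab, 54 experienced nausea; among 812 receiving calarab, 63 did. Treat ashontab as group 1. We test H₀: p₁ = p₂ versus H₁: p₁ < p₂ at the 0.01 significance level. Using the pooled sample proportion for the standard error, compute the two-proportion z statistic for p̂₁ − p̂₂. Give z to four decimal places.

p̂₁ = 54/474 ≈ 0.113924, p̂₂ = 63/812 ≈ 0.077586.
Pooled p̂ = (54+63)/(474+812) = 117/1286 = 0.090980.
SE = √(p̂(1−p̂)(1/n₁+1/n₂)) = √(0.090980·0.909020·0.00334123) = √(0.000276328) = 0.016623.
z = (0.113924 − 0.077586)/0.016623 = 0.036338/0.016623 = 2.1860.
p-value = P(Z < 2.186) ≈ 0.9856; since p > α = 0.01, fail to reject H₀.

z = 2.1860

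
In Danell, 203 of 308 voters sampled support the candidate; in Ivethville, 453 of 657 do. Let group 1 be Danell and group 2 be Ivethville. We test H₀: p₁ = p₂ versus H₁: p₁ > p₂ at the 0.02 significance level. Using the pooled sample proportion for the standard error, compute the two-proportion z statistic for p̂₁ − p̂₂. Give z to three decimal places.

p̂₁ = 203/308 ≈ 0.65909, p̂₂ = 453/657 ≈ 0.68950.
Pooled p̂ = (203+453)/(308+657) = 656/965 = 0.67979.
SE = √(p̂(1−p̂)(1/n₁+1/n₂)) = √(0.67979·0.32021·0.00476882) = √(0.00103805) = 0.03222.
z = (0.65909 − 0.68950)/0.03222 = -0.03041/0.03222 = -0.944.
p-value = P(Z > -0.944) ≈ 0.8274; since p > α = 0.02, fail to reject H₀.

z = -0.944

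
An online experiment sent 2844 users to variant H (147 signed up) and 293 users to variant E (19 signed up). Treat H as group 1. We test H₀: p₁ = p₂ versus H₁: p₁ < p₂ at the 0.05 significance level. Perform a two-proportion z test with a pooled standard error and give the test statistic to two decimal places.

p̂₁ = 147/2844 = 0.0517, p̂₂ = 19/293 = 0.0648.
Pooled p̂ = (147+19)/(2844+293) = 166/3137 = 0.0529.
SE = √(0.0501166 × 0.00376459) = 0.0137.
z = (0.0517 − 0.0648)/0.0137 = -0.0131/0.0137 = -0.96.
p-value = P(Z < -0.958) ≈ 0.1690. With α = 0.05, fail to reject H₀.

z = -0.96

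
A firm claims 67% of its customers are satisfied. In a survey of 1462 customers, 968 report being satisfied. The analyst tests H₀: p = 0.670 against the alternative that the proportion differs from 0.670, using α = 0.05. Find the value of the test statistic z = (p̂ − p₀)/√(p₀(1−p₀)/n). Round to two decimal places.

z = -0.64

p̂ = 968/1462 ≈ 0.6621.
Standard error under H₀: √(0.67×0.33/1462) = 0.0123.
z = (0.6621 − 0.67)/0.0123 = -0.0079/0.0123 = -0.64.
Two-sided p-value ≈ 2·Φ(−0.642) = 0.5210. With α = 0.05, fail to reject H₀.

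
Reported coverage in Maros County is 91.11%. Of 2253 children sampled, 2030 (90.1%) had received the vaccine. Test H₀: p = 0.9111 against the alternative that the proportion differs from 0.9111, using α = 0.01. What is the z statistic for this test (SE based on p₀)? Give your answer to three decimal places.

p̂ = 2030/2253 = 0.901021.
Under H₀, SE = √(0.9111·0.0889/2253) = √(3.59506e-05) = 0.005996.
z = (0.901021 − 0.9111)/0.005996 = -0.010079/0.005996 = -1.681.
Two-sided p-value ≈ 2·Φ(−1.681) = 0.0928; since p > α = 0.01, fail to reject H₀.

z = -1.681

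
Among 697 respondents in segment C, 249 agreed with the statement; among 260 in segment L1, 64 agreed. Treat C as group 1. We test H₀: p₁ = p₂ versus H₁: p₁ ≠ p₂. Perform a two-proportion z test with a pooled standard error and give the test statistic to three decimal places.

p̂₁ = 249/697 = 0.35725, p̂₂ = 64/260 = 0.24615.
Pooled p̂ = (249+64)/(697+260) = 313/957 = 0.32706.
SE = √(p̂(1−p̂)(1/n₁+1/n₂)) = √(0.32706·0.67294·0.00528087) = √(0.00116228) = 0.03409.
z = (0.35725 − 0.24615)/0.03409 = 0.11110/0.03409 = 3.259.
p-value = 2·P(Z > 3.259) ≈ 0.0011.

z = 3.259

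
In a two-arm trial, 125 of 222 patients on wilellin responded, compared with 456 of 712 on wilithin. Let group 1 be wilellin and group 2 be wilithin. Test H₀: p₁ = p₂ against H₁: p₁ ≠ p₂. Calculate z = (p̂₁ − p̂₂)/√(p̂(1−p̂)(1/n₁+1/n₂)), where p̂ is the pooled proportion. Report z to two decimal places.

p̂₁ = 125/222 = 0.56306, p̂₂ = 456/712 = 0.64045.
Pooled p̂ = (125+456)/(222+712) = 581/934 = 0.62206.
SE = √(p̂(1−p̂)(1/n₁+1/n₂)) = √(0.62206·0.37794·0.005909) = √(0.00138922) = 0.03727.
z = (0.56306 − 0.64045)/0.03727 = -0.07739/0.03727 = -2.08.
Two-sided p-value ≈ 2·Φ(−2.076) = 0.0379.

z = -2.08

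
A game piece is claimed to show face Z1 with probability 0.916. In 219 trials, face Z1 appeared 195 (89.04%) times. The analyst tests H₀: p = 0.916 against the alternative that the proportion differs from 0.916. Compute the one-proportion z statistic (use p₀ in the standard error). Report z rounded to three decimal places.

p̂ = 195/219 = 0.890411.
SE = √(p₀(1−p₀)/n) = √(0.076944/219) = 0.018744.
z = (0.890411 − 0.916)/0.018744 = -0.025589/0.018744 = -1.365.
Two-sided p-value ≈ 2·Φ(−1.365) = 0.1722.

z = -1.365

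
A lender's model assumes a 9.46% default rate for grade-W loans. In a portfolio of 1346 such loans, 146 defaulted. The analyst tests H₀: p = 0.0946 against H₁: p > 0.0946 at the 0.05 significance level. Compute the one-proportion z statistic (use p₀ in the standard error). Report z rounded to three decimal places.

z = 1.739

p̂ = 146/1346 = 0.108470.
SE = √(p₀(1−p₀)/n) = √(0.085651/1346) = 0.007977.
z = (0.108470 − 0.0946)/0.007977 = 0.013870/0.007977 = 1.739.
p-value = P(Z > 1.739) ≈ 0.0410, so at α = 0.05 we reject H₀.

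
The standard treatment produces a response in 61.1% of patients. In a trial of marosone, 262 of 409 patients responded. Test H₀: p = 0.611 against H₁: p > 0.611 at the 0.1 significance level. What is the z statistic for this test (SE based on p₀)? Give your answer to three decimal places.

z = 1.227

p̂ = 262/409 ≈ 0.64059.
SE = √(p₀(1−p₀)/n) = √(0.23768/409) = 0.02411.
z = (0.64059 − 0.611)/0.02411 = 0.02959/0.02411 = 1.227.
p-value = P(Z > 1.227) ≈ 0.1098, so at α = 0.1 we fail to reject H₀.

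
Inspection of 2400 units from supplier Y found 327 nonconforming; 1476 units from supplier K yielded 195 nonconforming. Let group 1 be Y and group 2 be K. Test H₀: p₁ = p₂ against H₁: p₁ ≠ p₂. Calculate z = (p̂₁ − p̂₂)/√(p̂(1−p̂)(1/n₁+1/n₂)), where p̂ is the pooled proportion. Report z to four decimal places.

z = 0.3663

p̂₁ = 327/2400 ≈ 0.136250, p̂₂ = 195/1476 ≈ 0.132114.
Pooled p̂ = (327+195)/(2400+1476) = 522/3876 = 0.134675.
SE = √(0.116538 × 0.00109417) = 0.011292.
z = (0.136250 − 0.132114)/0.011292 = 0.004136/0.011292 = 0.3663.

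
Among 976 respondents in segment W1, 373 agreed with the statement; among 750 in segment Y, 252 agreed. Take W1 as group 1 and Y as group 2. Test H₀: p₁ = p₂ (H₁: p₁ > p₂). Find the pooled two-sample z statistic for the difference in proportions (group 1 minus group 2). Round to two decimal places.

z = 1.98

p̂₁ = 373/976 ≈ 0.3822, p̂₂ = 252/750 ≈ 0.3360.
Pooled p̂ = (373+252)/(976+750) = 625/1726 = 0.3621.
SE = √(0.230986 × 0.00235792) = 0.0233.
z = (0.3822 − 0.3360)/0.0233 = 0.0462/0.0233 = 1.98.
p-value = P(Z > 1.978) ≈ 0.0239.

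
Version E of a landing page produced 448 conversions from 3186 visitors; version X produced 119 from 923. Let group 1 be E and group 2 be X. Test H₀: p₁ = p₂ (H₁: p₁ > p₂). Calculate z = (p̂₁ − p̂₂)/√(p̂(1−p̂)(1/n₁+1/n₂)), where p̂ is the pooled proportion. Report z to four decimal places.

p̂₁ = 448/3186 = 0.140615, p̂₂ = 119/923 = 0.128927.
Pooled p̂ = (448+119)/(3186+923) = 567/4109 = 0.137990.
SE = √(p̂(1−p̂)(1/n₁+1/n₂)) = √(0.137990·0.862010·0.0013973) = √(0.000166206) = 0.012892.
z = (0.140615 − 0.128927)/0.012892 = 0.011688/0.012892 = 0.9066.
p-value = P(Z > 0.907) ≈ 0.1823.

z = 0.9066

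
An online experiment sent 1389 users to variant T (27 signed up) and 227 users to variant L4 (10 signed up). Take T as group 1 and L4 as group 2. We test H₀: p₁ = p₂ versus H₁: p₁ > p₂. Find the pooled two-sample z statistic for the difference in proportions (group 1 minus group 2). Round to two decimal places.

z = -2.30

p̂₁ = 27/1389 ≈ 0.01944, p̂₂ = 10/227 ≈ 0.04405.
Pooled p̂ = (27+10)/(1389+227) = 37/1616 = 0.02290.
SE = √(p̂(1−p̂)(1/n₁+1/n₂)) = √(0.02290·0.97710·0.00512523) = √(0.000114661) = 0.01071.
z = (0.01944 − 0.04405)/0.01071 = -0.02461/0.01071 = -2.30.
p-value = P(Z > -2.299) ≈ 0.9892.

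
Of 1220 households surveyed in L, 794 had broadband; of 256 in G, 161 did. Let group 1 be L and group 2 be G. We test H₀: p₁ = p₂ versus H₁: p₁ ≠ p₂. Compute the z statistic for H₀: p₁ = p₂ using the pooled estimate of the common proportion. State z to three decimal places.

p̂₁ = 794/1220 = 0.65082, p̂₂ = 161/256 = 0.62891.
Pooled p̂ = (794+161)/(1220+256) = 955/1476 = 0.64702.
SE = √(p̂(1−p̂)(1/n₁+1/n₂)) = √(0.64702·0.35298·0.00472592) = √(0.00107933) = 0.03285.
z = (0.65082 − 0.62891)/0.03285 = 0.02191/0.03285 = 0.667.

z = 0.667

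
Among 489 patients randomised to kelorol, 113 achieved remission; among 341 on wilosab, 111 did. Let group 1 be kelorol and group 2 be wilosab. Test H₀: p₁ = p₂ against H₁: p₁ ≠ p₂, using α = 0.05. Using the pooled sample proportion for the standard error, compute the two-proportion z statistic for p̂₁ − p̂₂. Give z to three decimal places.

z = -3.015

p̂₁ = 113/489 ≈ 0.23108, p̂₂ = 111/341 ≈ 0.32551.
Pooled p̂ = (113+111)/(489+341) = 224/830 = 0.26988.
SE = √(p̂(1−p̂)(1/n₁+1/n₂)) = √(0.26988·0.73012·0.00497754) = √(0.000980797) = 0.03132.
z = (0.23108 − 0.32551)/0.03132 = -0.09443/0.03132 = -3.015.
Two-sided p-value ≈ 2·Φ(−3.015) = 0.0026; since p < α = 0.05, reject H₀.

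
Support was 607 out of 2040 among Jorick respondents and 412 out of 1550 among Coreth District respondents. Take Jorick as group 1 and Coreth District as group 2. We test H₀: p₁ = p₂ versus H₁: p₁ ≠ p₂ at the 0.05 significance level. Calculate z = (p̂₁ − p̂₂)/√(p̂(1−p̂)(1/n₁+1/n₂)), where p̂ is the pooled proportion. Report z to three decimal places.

z = 2.089

p̂₁ = 607/2040 = 0.297549, p̂₂ = 412/1550 = 0.265806.
Pooled p̂ = (607+412)/(2040+1550) = 1019/3590 = 0.283844.
SE = √(0.203277 × 0.00113536) = 0.015192.
z = (0.297549 − 0.265806)/0.015192 = 0.031743/0.015192 = 2.089.
Two-sided p-value ≈ 2·Φ(−2.089) = 0.0367. With α = 0.05, reject H₀.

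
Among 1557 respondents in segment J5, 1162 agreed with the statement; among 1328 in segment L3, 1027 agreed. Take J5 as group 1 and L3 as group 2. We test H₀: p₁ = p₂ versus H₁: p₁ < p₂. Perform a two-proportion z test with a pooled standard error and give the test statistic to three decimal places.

z = -1.692

p̂₁ = 1162/1557 = 0.746307, p̂₂ = 1027/1328 = 0.773343.
Pooled p̂ = (1162+1027)/(1557+1328) = 2189/2885 = 0.758752.
SE = √(p̂(1−p̂)(1/n₁+1/n₂)) = √(0.758752·0.241248·0.00139527) = √(0.000255401) = 0.015981.
z = (0.746307 − 0.773343)/0.015981 = -0.027036/0.015981 = -1.692.
p-value = P(Z < -1.692) ≈ 0.0453.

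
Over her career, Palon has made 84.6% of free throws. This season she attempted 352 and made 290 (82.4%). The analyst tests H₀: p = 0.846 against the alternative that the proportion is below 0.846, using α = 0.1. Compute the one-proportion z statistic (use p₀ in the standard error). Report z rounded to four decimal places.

p̂ = 290/352 ≈ 0.823864.
Standard error under H₀: √(0.846×0.154/352) = 0.019239.
z = (0.823864 − 0.846)/0.019239 = -0.022136/0.019239 = -1.1506.
p-value = P(Z < -1.151) ≈ 0.1249. With α = 0.1, fail to reject H₀.

z = -1.1506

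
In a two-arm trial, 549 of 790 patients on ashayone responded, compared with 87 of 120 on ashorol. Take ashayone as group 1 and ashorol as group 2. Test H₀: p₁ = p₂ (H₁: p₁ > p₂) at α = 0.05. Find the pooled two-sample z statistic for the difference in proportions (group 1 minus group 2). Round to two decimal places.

p̂₁ = 549/790 ≈ 0.6949, p̂₂ = 87/120 ≈ 0.7250.
Pooled p̂ = (549+87)/(790+120) = 636/910 = 0.6989.
SE = √(0.210438 × 0.00959916) = 0.0449.
z = (0.6949 − 0.7250)/0.0449 = -0.0301/0.0449 = -0.67.
p-value = P(Z > -0.669) ≈ 0.7482. With α = 0.05, fail to reject H₀.

z = -0.67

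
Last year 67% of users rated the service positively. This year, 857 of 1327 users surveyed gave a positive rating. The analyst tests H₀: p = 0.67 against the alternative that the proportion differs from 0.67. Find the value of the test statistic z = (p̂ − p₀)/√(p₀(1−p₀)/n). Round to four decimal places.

p̂ = 857/1327 ≈ 0.645818.
Under H₀, SE = √(0.67·0.33/1327) = √(0.000166616) = 0.012908.
z = (0.645818 − 0.67)/0.012908 = -0.024182/0.012908 = -1.8734.

z = -1.8734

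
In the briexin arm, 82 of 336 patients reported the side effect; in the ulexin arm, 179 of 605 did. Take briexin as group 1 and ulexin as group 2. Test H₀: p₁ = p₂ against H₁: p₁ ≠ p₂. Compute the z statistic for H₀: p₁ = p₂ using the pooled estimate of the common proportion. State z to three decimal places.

z = -1.701

p̂₁ = 82/336 = 0.24405, p̂₂ = 179/605 = 0.29587.
Pooled p̂ = (82+179)/(336+605) = 261/941 = 0.27736.
SE = √(p̂(1−p̂)(1/n₁+1/n₂)) = √(0.27736·0.72264·0.00462908) = √(0.000927823) = 0.03046.
z = (0.24405 − 0.29587)/0.03046 = -0.05182/0.03046 = -1.701.
Two-sided p-value ≈ 2·Φ(−1.701) = 0.0889.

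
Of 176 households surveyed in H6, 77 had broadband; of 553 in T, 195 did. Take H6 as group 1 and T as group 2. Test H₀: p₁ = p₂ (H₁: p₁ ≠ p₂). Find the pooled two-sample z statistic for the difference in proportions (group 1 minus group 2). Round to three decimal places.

z = 2.028

p̂₁ = 77/176 = 0.43750, p̂₂ = 195/553 = 0.35262.
Pooled p̂ = (77+195)/(176+553) = 272/729 = 0.37311.
SE = √(p̂(1−p̂)(1/n₁+1/n₂)) = √(0.37311·0.62689·0.00749014) = √(0.00175194) = 0.04186.
z = (0.43750 − 0.35262)/0.04186 = 0.08488/0.04186 = 2.028.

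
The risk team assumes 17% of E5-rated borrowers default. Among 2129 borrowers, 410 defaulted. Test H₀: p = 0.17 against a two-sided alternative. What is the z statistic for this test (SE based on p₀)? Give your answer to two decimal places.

z = 2.77

p̂ = 410/2129 ≈ 0.19258.
SE = √(p₀(1−p₀)/n) = √(0.1411/2129) = 0.00814.
z = (0.19258 − 0.17)/0.00814 = 0.02258/0.00814 = 2.77.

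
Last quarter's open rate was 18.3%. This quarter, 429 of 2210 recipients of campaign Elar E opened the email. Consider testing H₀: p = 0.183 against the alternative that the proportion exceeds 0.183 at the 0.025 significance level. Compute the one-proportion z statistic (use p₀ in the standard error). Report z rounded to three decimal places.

p̂ = 429/2210 = 0.194118.
Standard error under H₀: √(0.183×0.817/2210) = 0.008225.
z = (0.194118 − 0.183)/0.008225 = 0.011118/0.008225 = 1.352.
p-value = P(Z > 1.352) ≈ 0.0882; since p > α = 0.025, fail to reject H₀.

z = 1.352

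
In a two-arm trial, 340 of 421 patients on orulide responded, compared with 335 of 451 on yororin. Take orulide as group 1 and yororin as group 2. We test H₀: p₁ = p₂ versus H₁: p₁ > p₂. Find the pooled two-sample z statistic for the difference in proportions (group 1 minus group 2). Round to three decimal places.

z = 2.287

p̂₁ = 340/421 = 0.80760, p̂₂ = 335/451 = 0.74279.
Pooled p̂ = (340+335)/(421+451) = 675/872 = 0.77408.
SE = √(p̂(1−p̂)(1/n₁+1/n₂)) = √(0.77408·0.22592·0.00459259) = √(0.000803147) = 0.02834.
z = (0.80760 − 0.74279)/0.02834 = 0.06481/0.02834 = 2.287.
p-value = P(Z > 2.287) ≈ 0.0111.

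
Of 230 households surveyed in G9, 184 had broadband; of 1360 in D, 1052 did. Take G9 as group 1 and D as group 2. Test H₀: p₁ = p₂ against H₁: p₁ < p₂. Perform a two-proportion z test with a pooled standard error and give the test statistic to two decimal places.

z = 0.89

p̂₁ = 184/230 = 0.8000, p̂₂ = 1052/1360 = 0.7735.
Pooled p̂ = (184+1052)/(230+1360) = 1236/1590 = 0.7774.
SE = √(0.173072 × 0.00508312) = 0.0297.
z = (0.8000 − 0.7735)/0.0297 = 0.0265/0.0297 = 0.89.
p-value = P(Z < 0.892) ≈ 0.8139.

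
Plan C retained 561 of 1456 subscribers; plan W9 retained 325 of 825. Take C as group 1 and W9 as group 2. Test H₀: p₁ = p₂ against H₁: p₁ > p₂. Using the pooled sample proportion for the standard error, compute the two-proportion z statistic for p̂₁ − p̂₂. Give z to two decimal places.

z = -0.41

p̂₁ = 561/1456 ≈ 0.3853, p̂₂ = 325/825 ≈ 0.3939.
Pooled p̂ = (561+325)/(1456+825) = 886/2281 = 0.3884.
SE = √(0.237551 × 0.00189893) = 0.0212.
z = (0.3853 − 0.3939)/0.0212 = -0.0086/0.0212 = -0.41.
p-value = P(Z > -0.407) ≈ 0.6579.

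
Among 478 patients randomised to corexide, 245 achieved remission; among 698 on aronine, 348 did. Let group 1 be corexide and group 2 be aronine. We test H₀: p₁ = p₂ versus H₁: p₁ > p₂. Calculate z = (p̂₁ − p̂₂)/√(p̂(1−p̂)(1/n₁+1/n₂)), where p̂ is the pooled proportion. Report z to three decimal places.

z = 0.471

p̂₁ = 245/478 = 0.51255, p̂₂ = 348/698 = 0.49857.
Pooled p̂ = (245+348)/(478+698) = 593/1176 = 0.50425.
SE = √(p̂(1−p̂)(1/n₁+1/n₂)) = √(0.50425·0.49575·0.00352471) = √(0.000881115) = 0.02968.
z = (0.51255 − 0.49857)/0.02968 = 0.01398/0.02968 = 0.471.
p-value = P(Z > 0.471) ≈ 0.3188.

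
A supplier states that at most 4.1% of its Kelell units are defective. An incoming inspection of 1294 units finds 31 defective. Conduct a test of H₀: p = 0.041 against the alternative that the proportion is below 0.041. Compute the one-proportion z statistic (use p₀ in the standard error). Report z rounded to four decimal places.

z = -3.0919

p̂ = 31/1294 = 0.0239567.
Standard error under H₀: √(0.041×0.959/1294) = 0.0055123.
z = (0.0239567 − 0.041)/0.0055123 = -0.0170433/0.0055123 = -3.0919.
p-value = P(Z < -3.092) ≈ 0.0010.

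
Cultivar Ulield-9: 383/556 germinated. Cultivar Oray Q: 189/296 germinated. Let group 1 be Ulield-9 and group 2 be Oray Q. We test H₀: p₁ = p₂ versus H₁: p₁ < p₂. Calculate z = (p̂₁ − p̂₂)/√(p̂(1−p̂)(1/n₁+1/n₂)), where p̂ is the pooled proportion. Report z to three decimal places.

p̂₁ = 383/556 ≈ 0.68885, p̂₂ = 189/296 ≈ 0.63851.
Pooled p̂ = (383+189)/(556+296) = 572/852 = 0.67136.
SE = √(0.220635 × 0.00517694) = 0.03380.
z = (0.68885 − 0.63851)/0.03380 = 0.05034/0.03380 = 1.489.

z = 1.489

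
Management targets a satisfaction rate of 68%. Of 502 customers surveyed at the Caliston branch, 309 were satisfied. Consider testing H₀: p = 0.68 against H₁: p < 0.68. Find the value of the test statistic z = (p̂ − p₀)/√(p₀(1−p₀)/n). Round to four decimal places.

p̂ = 309/502 ≈ 0.615538.
SE = √(p₀(1−p₀)/n) = √(0.2176/502) = 0.020820.
z = (0.615538 − 0.68)/0.020820 = -0.064462/0.020820 = -3.0962.

z = -3.0962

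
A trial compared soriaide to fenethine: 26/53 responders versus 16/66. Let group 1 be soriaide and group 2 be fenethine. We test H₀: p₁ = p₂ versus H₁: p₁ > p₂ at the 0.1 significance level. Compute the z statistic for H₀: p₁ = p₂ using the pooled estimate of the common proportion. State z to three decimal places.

p̂₁ = 26/53 ≈ 0.49057, p̂₂ = 16/66 ≈ 0.24242.
Pooled p̂ = (26+16)/(53+66) = 42/119 = 0.35294.
SE = √(p̂(1−p̂)(1/n₁+1/n₂)) = √(0.35294·0.64706·0.0340194) = √(0.00776915) = 0.08814.
z = (0.49057 − 0.24242)/0.08814 = 0.24815/0.08814 = 2.815.
p-value = P(Z > 2.815) ≈ 0.0024; since p < α = 0.1, reject H₀.

z = 2.815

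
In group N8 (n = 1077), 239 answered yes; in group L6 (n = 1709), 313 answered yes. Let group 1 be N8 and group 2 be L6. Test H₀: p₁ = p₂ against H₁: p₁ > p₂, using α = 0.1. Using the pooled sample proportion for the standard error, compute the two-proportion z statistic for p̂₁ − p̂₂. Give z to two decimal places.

p̂₁ = 239/1077 ≈ 0.2219, p̂₂ = 313/1709 ≈ 0.1831.
Pooled p̂ = (239+313)/(1077+1709) = 552/2786 = 0.1981.
SE = √(p̂(1−p̂)(1/n₁+1/n₂)) = √(0.1981·0.8019·0.00151364) = √(0.000240482) = 0.0155.
z = (0.2219 − 0.1831)/0.0155 = 0.0388/0.0155 = 2.50.
p-value = P(Z > 2.500) ≈ 0.0062; since p < α = 0.1, reject H₀.

z = 2.50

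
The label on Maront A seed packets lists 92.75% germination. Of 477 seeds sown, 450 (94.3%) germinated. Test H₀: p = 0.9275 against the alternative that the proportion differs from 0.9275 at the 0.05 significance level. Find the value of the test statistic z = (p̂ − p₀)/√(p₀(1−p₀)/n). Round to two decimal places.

z = 1.34

p̂ = 450/477 ≈ 0.9434.
Under H₀, SE = √(0.9275·0.0725/477) = √(0.000140972) = 0.0119.
z = (0.9434 − 0.9275)/0.0119 = 0.0159/0.0119 = 1.34.
Two-sided p-value ≈ 2·Φ(−1.339) = 0.1806. With α = 0.05, fail to reject H₀.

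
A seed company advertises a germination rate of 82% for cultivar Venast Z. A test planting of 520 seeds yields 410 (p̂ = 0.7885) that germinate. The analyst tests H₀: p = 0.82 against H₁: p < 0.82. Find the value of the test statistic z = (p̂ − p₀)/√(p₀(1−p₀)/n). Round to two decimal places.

z = -1.87

p̂ = 410/520 ≈ 0.78846.
Under H₀, SE = √(0.82·0.18/520) = √(0.000283846) = 0.01685.
z = (0.78846 − 0.82)/0.01685 = -0.03154/0.01685 = -1.87.
p-value = P(Z < -1.872) ≈ 0.0306.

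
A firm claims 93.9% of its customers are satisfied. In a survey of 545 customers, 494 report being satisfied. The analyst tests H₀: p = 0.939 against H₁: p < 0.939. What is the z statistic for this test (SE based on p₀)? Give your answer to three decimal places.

p̂ = 494/545 ≈ 0.906422.
Under H₀, SE = √(0.939·0.061/545) = √(0.000105099) = 0.010252.
z = (0.906422 − 0.939)/0.010252 = -0.032578/0.010252 = -3.178.

z = -3.178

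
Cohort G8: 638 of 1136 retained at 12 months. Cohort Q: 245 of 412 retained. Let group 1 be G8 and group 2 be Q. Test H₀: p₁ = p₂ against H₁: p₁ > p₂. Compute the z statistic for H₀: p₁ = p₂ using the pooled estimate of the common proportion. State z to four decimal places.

z = -1.1606

p̂₁ = 638/1136 = 0.561620, p̂₂ = 245/412 = 0.594660.
Pooled p̂ = (638+245)/(1136+412) = 883/1548 = 0.570413.
SE = √(0.245042 × 0.00330747) = 0.028469.
z = (0.561620 − 0.594660)/0.028469 = -0.033040/0.028469 = -1.1606.
p-value = P(Z > -1.161) ≈ 0.8771.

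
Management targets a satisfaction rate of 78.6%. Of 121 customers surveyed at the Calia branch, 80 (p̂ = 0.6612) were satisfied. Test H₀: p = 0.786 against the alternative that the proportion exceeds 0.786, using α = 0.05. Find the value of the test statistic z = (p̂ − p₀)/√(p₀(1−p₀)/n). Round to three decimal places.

p̂ = 80/121 ≈ 0.661157.
Under H₀, SE = √(0.786·0.214/121) = √(0.00139012) = 0.037284.
z = (0.661157 − 0.786)/0.037284 = -0.124843/0.037284 = -3.348.
p-value = P(Z > -3.348) ≈ 0.9996. With α = 0.05, fail to reject H₀.

z = -3.348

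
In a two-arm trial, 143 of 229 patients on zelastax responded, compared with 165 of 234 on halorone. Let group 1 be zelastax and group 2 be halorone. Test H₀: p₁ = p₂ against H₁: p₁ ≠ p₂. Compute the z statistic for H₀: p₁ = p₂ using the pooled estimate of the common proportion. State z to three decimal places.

p̂₁ = 143/229 ≈ 0.62445, p̂₂ = 165/234 ≈ 0.70513.
Pooled p̂ = (143+165)/(229+234) = 308/463 = 0.66523.
SE = √(p̂(1−p̂)(1/n₁+1/n₂)) = √(0.66523·0.33477·0.00864032) = √(0.0019242) = 0.04387.
z = (0.62445 − 0.70513)/0.04387 = -0.08068/0.04387 = -1.839.

z = -1.839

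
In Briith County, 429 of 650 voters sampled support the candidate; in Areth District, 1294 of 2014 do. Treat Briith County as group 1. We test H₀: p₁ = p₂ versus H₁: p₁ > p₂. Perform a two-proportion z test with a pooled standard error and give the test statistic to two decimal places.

p̂₁ = 429/650 = 0.6600, p̂₂ = 1294/2014 = 0.6425.
Pooled p̂ = (429+1294)/(650+2014) = 1723/2664 = 0.6468.
SE = √(p̂(1−p̂)(1/n₁+1/n₂)) = √(0.6468·0.3532·0.00203499) = √(0.000464909) = 0.0216.
z = (0.6600 − 0.6425)/0.0216 = 0.0175/0.0216 = 0.81.

z = 0.81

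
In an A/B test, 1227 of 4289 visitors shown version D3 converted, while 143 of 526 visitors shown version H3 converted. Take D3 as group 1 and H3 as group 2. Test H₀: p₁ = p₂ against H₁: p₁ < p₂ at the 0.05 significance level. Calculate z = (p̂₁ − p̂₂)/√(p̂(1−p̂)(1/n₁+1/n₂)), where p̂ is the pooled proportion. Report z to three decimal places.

p̂₁ = 1227/4289 ≈ 0.28608, p̂₂ = 143/526 ≈ 0.27186.
Pooled p̂ = (1227+143)/(4289+526) = 1370/4815 = 0.28453.
SE = √(0.203572 × 0.0021343) = 0.02084.
z = (0.28608 − 0.27186)/0.02084 = 0.01422/0.02084 = 0.682.
p-value = P(Z < 0.682) ≈ 0.7524. With α = 0.05, fail to reject H₀.

z = 0.682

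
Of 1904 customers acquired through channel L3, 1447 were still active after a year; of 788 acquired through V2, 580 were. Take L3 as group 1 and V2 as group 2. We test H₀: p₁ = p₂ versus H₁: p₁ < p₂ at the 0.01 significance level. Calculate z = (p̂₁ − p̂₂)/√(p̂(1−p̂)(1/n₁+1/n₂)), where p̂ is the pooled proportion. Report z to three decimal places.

z = 1.310

p̂₁ = 1447/1904 ≈ 0.75998, p̂₂ = 580/788 ≈ 0.73604.
Pooled p̂ = (1447+580)/(1904+788) = 2027/2692 = 0.75297.
SE = √(0.186005 × 0.00179425) = 0.01827.
z = (0.75998 − 0.73604)/0.01827 = 0.02394/0.01827 = 1.310.
p-value = P(Z < 1.310) ≈ 0.9050. With α = 0.01, fail to reject H₀.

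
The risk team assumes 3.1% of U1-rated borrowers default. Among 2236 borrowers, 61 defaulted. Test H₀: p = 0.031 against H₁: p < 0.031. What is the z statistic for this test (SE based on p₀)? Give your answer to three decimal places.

z = -1.015

p̂ = 61/2236 = 0.027281.
Under H₀, SE = √(0.031·0.969/2236) = √(1.34343e-05) = 0.003665.
z = (0.027281 − 0.031)/0.003665 = -0.003719/0.003665 = -1.015.
p-value = P(Z < -1.015) ≈ 0.1551.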